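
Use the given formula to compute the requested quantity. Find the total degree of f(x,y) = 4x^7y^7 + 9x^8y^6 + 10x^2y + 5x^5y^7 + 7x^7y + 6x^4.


Examine each term for its total degree (sum of exponents).
  Term '4x^7y^7' has total degree 7+7 = 14.
  Term '9x^8y^6' has total degree 8+6 = 14.
  Term '10x^2y' has total degree 2+1 = 3.
  Term '5x^5y^7' has total degree 5+7 = 12.
  Term '7x^7y' has total degree 7+1 = 8.
  Term '6x^4' has total degree 4+0 = 4.
The maximum total degree among all terms is 14.

14


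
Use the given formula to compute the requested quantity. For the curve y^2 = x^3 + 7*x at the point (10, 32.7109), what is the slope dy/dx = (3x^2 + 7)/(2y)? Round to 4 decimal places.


Using implicit differentiation of y^2 = x^3 + 7*x:
2y * dy/dx = 3x^2 + 7
dy/dx = (3x^2 + 7)/(2y)
Numerator: 3*10^2 + 7 = 307
Denominator: 2*32.7109 = 65.4218
dy/dx = 307/65.4218 = 4.6926

4.6926


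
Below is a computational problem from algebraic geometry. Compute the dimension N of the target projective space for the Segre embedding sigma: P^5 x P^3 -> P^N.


The Segre embedding maps P^m x P^n into P^N via
all products of coordinates from each factor.
N = (m+1)(n+1) - 1
N = (5+1)(3+1) - 1
N = 6*4 - 1
N = 24 - 1 = 23

23


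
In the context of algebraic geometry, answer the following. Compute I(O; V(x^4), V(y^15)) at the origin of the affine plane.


The intersection multiplicity of V(x^a) and V(y^b) at the origin is:
I(O; V(x^4), V(y^15)) = dim_k(k[x,y]/(x^4, y^15))
A basis for k[x,y]/(x^4, y^15) is the set of monomials x^i * y^j
where 0 <= i < 4 and 0 <= j < 15.
The number of such monomials is 4 * 15 = 60

60


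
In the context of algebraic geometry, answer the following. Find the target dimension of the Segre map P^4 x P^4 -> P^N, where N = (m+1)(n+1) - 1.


The Segre embedding maps P^m x P^n into P^N via
all products of coordinates from each factor.
N = (m+1)(n+1) - 1
N = (4+1)(4+1) - 1
N = 5*5 - 1
N = 25 - 1 = 24

24


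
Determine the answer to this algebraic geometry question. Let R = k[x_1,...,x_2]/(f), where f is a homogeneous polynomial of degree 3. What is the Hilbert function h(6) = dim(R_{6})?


For R = k[x_1,...,x_n]/(f) with f homogeneous of degree e:
The Hilbert series is (1 - t^e)/(1 - t)^n.
So h(d) = C(d+n-1, n-1) - C(d-e+n-1, n-1) for d >= e.
With n=2, e=3, d=6:
C(6+2-1, 2-1) = C(7, 1) = 7
C(6-3+2-1, 2-1) = C(4, 1) = 4
h(6) = 7 - 4 = 3

3


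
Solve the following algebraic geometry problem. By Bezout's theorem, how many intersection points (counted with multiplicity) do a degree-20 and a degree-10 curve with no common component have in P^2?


Bezout's theorem states the intersection count equals the product of degrees.
Intersection count = 20 * 10 = 200

200


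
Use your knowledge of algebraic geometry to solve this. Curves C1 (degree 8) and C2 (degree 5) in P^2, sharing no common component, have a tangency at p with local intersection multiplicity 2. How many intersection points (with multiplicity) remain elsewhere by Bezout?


By Bezout's theorem, the total intersection number is d1 * d2.
Total = 8 * 5 = 40
Intersection multiplicity at p = 2
Remaining intersections = 40 - 2 = 38

38


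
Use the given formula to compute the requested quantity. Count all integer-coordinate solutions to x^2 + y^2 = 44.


Systematically check integer values of x where x^2 <= 44.
For each valid x, check if 44 - x^2 is a perfect square.
Total integer solutions found: 0

0


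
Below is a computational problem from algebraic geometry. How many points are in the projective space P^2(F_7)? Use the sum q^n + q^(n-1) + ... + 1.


P^2(F_7) has (q^(n+1) - 1)/(q - 1) points.
= 7^2 + 7^1 + 7^0
= 49 + 7 + 1
= 57

57


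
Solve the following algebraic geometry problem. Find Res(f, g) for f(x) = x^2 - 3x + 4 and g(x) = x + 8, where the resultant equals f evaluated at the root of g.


For Res(f, x - c), we evaluate f at x = c.
f(-8) = (-8)^2 - 3*(-8) + 4
= 64 + 24 + 4
= 88 + 4 = 92
Res(f, g) = 92

92


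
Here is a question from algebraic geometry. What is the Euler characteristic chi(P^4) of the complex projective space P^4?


The complex projective space P^4 has one cell in each even real dimension 0, 2, ..., 8.
The cohomology groups are H^{2k}(P^4) = Z for k = 0,...,4, and 0 otherwise.
Euler characteristic = sum of Betti numbers = 1 per even-dimensional cohomology group.
chi(P^4) = 4 + 1 = 5

5


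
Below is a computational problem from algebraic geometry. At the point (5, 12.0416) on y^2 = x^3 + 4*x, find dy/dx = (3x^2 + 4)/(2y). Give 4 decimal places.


Using implicit differentiation of y^2 = x^3 + 4*x:
2y * dy/dx = 3x^2 + 4
dy/dx = (3x^2 + 4)/(2y)
Numerator: 3*5^2 + 4 = 79
Denominator: 2*12.0416 = 24.0832
dy/dx = 79/24.0832 = 3.2803

3.2803


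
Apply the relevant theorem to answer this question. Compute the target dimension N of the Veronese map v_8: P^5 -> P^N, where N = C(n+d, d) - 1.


The Veronese embedding v_d: P^n -> P^N maps each point to all
degree-d monomials in n+1 homogeneous coordinates.
N = C(n+d, d) - 1
N = C(5+8, 8) - 1
N = C(13, 8) - 1
C(13, 8) = 1287
N = 1287 - 1 = 1286

1286


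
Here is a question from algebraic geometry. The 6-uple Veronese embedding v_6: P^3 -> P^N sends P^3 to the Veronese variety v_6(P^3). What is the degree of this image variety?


The Veronese variety v_6(P^3) has degree d^r.
d^r = 6^3 = 216

216


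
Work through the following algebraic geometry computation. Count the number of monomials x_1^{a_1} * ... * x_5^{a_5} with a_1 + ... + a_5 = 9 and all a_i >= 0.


The number of degree-9 monomials in 5 variables is C(d+n-1, n-1).
= C(9+5-1, 5-1) = C(13, 4)
= 715

715


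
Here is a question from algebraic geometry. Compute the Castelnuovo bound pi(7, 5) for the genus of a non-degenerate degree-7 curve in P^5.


Castelnuovo's bound: write d - 1 = m(r-1) + epsilon with 0 <= epsilon < r-1.
d - 1 = 7 - 1 = 6
r - 1 = 5 - 1 = 4
6 = 1*4 + 2, so m = 1, epsilon = 2
pi(d, r) = m(m-1)(r-1)/2 + m*epsilon
= 1*0*4/2 + 1*2
= 0/2 + 2
= 0 + 2 = 2

2


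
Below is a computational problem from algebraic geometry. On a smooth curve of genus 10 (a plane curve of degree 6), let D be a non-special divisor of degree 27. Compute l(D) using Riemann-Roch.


First, compute the genus of a smooth plane curve of degree 6:
g = (d-1)(d-2)/2 = (6-1)(6-2)/2 = 10
For a non-special divisor D (i.e., h^1(D) = 0), Riemann-Roch gives:
l(D) = deg(D) - g + 1
Since deg(D) = 27 >= 2g - 1 = 19, D is non-special.
l(D) = 27 - 10 + 1 = 18

18


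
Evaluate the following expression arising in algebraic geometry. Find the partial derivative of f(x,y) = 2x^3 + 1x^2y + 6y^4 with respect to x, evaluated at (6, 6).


df/dx = 3*2*x^2 + 2*1*x^1*y
At (6,6): 3*2*6^2 + 2*1*6^1*6
= 216 + 72
= 288

288


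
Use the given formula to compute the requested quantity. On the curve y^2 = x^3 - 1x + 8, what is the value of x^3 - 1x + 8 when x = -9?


Compute x^3 - 1x + 8 at x = -9:
x^3 = (-9)^3 = -729
(-1)*x = (-1)*(-9) = 9
Sum: -729 + 9 + 8 = -712

-712


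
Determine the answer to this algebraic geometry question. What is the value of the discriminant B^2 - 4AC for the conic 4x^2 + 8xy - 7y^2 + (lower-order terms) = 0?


The discriminant of a conic Ax^2 + Bxy + Cy^2 + ... = 0 is B^2 - 4AC.
B^2 = 8^2 = 64
4AC = 4*4*(-7) = -112
Discriminant = 64 + 112 = 176

176


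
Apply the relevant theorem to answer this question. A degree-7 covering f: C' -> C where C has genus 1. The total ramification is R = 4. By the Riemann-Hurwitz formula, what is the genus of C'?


Riemann-Hurwitz formula: 2g' - 2 = d(2g - 2) + R
Given: d = 7, g = 1, R = 4
2g' - 2 = 7*(2*1 - 2) + 4
2g' - 2 = 7*0 + 4
2g' - 2 = 0 + 4 = 4
2g' = 6
g' = 3

3


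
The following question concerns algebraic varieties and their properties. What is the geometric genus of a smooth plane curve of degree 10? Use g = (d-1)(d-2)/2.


Using the genus formula for smooth plane curves:
g = (d-1)(d-2)/2
g = (10-1)(10-2)/2
g = 9*8/2
g = 72/2 = 36

36


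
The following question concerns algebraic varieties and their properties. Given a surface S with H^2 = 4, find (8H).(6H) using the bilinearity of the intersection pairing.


Using bilinearity of the intersection pairing on a surface S:
(aH).(bH) = ab * (H.H)
We have H^2 = 4.
D.E = (8H).(6H) = 8*6*4
= 48*4
= 192

192


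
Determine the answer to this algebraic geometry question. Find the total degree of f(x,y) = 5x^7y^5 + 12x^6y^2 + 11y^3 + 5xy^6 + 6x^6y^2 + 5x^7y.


Examine each term for its total degree (sum of exponents).
  Term '5x^7y^5' has total degree 7+5 = 12.
  Term '12x^6y^2' has total degree 6+2 = 8.
  Term '11y^3' has total degree 0+3 = 3.
  Term '5xy^6' has total degree 1+6 = 7.
  Term '6x^6y^2' has total degree 6+2 = 8.
  Term '5x^7y' has total degree 7+1 = 8.
The maximum total degree among all terms is 12.

12


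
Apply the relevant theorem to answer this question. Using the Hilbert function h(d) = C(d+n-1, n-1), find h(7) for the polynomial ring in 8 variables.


The Hilbert function for the polynomial ring in 8 variables is:
h(d) = C(d+n-1, n-1)
h(7) = C(7+8-1, 8-1) = C(14, 7)
= 14! / (7! * 7!)
= 3432

3432


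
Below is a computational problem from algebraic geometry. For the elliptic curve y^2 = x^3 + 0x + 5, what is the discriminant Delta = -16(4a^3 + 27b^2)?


Compute each component:
4a^3 = 4*0^3 = 4*0 = 0
27b^2 = 27*5^2 = 27*25 = 675
4a^3 + 27b^2 = 0 + 675 = 675
Delta = -16*675 = -10800

-10800


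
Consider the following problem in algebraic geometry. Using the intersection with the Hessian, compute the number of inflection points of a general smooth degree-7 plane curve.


For a general smooth plane curve C of degree d, the inflection points are
the intersection of C with its Hessian curve, which has degree 3(d-2).
By Bezout, the total intersection number is d * 3(d-2) = 7 * 15 = 105.
For a general curve every flex is ordinary, so each contributes
multiplicity 1 to C·Hess(C), and the number of distinct inflection
points is 3d(d-2).
Inflection points = 3*7*(7-2) = 3*7*5 = 105

105


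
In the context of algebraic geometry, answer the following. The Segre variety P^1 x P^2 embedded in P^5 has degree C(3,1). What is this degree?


The degree of the Segre variety P^1 x P^2 is C(m+n, m).
= C(3, 1)
= 3

3


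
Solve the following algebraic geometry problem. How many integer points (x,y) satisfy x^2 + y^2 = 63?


Systematically check integer values of x where x^2 <= 63.
For each valid x, check if 63 - x^2 is a perfect square.
Total integer solutions found: 0

0


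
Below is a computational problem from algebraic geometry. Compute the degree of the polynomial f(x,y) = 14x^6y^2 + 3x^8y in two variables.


Examine each term for its total degree (sum of exponents).
  Term '14x^6y^2' has total degree 6+2 = 8.
  Term '3x^8y' has total degree 8+1 = 9.
The maximum total degree among all terms is 9.

9


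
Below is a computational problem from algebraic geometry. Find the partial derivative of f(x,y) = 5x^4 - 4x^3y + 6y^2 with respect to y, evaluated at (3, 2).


df/dy = (-4)*x^3 + 2*6*y^1
At (3,2): (-4)*3^3 + 2*6*2^1
= -108 + 24
= -84

-84


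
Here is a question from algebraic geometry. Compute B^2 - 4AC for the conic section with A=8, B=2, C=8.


The discriminant of a conic Ax^2 + Bxy + Cy^2 + ... = 0 is B^2 - 4AC.
B^2 = 2^2 = 4
4AC = 4*8*8 = 256
Discriminant = 4 - 256 = -252

-252


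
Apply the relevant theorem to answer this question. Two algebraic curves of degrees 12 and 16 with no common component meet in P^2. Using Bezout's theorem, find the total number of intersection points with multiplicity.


Bezout's theorem states the intersection count equals the product of degrees.
Intersection count = 12 * 16 = 192

192


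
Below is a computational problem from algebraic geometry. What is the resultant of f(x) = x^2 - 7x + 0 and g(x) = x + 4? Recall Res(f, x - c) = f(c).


For Res(f, x - c), we evaluate f at x = c.
f(-4) = (-4)^2 - 7*(-4) + 0
= 16 + 28 + 0
= 44 + 0 = 44
Res(f, g) = 44

44


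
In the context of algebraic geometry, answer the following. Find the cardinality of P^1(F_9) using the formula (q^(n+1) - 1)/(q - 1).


P^1(F_9) has (q^(n+1) - 1)/(q - 1) points.
= 9^1 + 9^0
= 9 + 1
= 10

10


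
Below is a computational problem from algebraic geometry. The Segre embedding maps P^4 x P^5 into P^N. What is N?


The Segre embedding maps P^m x P^n into P^N via
all products of coordinates from each factor.
N = (m+1)(n+1) - 1
N = (4+1)(5+1) - 1
N = 5*6 - 1
N = 30 - 1 = 29

29


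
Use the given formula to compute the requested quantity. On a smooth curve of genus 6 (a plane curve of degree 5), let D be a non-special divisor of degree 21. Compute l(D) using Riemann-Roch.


First, compute the genus of a smooth plane curve of degree 5:
g = (d-1)(d-2)/2 = (5-1)(5-2)/2 = 6
For a non-special divisor D (i.e., h^1(D) = 0), Riemann-Roch gives:
l(D) = deg(D) - g + 1
Since deg(D) = 21 >= 2g - 1 = 11, D is non-special.
l(D) = 21 - 6 + 1 = 16

16


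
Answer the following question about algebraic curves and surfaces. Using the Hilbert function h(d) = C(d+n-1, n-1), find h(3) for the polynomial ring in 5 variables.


The Hilbert function for the polynomial ring in 5 variables is:
h(d) = C(d+n-1, n-1)
h(3) = C(3+5-1, 5-1) = C(7, 4)
= 7! / (4! * 3!)
= 35

35


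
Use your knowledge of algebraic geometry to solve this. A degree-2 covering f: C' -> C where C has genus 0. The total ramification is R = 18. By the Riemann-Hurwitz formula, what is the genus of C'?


Riemann-Hurwitz formula: 2g' - 2 = d(2g - 2) + R
Given: d = 2, g = 0, R = 18
2g' - 2 = 2*(2*0 - 2) + 18
2g' - 2 = 2*(-2) + 18
2g' - 2 = -4 + 18 = 14
2g' = 16
g' = 8

8


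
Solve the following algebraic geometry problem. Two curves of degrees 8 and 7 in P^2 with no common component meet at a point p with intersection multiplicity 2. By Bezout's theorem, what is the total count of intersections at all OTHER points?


By Bezout's theorem, the total intersection number is d1 * d2.
Total = 8 * 7 = 56
Intersection multiplicity at p = 2
Remaining intersections = 56 - 2 = 54

54


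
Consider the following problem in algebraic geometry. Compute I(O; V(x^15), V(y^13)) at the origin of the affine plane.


The intersection multiplicity of V(x^a) and V(y^b) at the origin is:
I(O; V(x^15), V(y^13)) = dim_k(k[x,y]/(x^15, y^13))
A basis for k[x,y]/(x^15, y^13) is the set of monomials x^i * y^j
where 0 <= i < 15 and 0 <= j < 13.
The number of such monomials is 15 * 13 = 195

195


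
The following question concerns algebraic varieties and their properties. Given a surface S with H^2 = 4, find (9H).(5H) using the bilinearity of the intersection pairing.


Using bilinearity of the intersection pairing on a surface S:
(aH).(bH) = ab * (H.H)
We have H^2 = 4.
D.E = (9H).(5H) = 9*5*4
= 45*4
= 180

180


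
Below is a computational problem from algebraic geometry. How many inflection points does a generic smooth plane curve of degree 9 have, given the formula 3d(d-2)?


For a general smooth plane curve C of degree d, the inflection points are
the intersection of C with its Hessian curve, which has degree 3(d-2).
By Bezout, the total intersection number is d * 3(d-2) = 9 * 21 = 189.
For a general curve every flex is ordinary, so each contributes
multiplicity 1 to C·Hess(C), and the number of distinct inflection
points is 3d(d-2).
Inflection points = 3*9*(9-2) = 3*9*7 = 189

189


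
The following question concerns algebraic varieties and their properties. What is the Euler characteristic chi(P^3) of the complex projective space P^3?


The complex projective space P^3 has one cell in each even real dimension 0, 2, ..., 6.
The cohomology groups are H^{2k}(P^3) = Z for k = 0,...,3, and 0 otherwise.
Euler characteristic = sum of Betti numbers = 1 per even-dimensional cohomology group.
chi(P^3) = 3 + 1 = 4

4


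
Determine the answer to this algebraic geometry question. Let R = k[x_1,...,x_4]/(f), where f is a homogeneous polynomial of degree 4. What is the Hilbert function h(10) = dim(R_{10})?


For R = k[x_1,...,x_n]/(f) with f homogeneous of degree e:
The Hilbert series is (1 - t^e)/(1 - t)^n.
So h(d) = C(d+n-1, n-1) - C(d-e+n-1, n-1) for d >= e.
With n=4, e=4, d=10:
C(10+4-1, 4-1) = C(13, 3) = 286
C(10-4+4-1, 4-1) = C(9, 3) = 84
h(10) = 286 - 84 = 202

202


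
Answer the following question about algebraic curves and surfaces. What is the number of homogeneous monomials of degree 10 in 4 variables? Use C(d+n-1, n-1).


The number of degree-10 monomials in 4 variables is C(d+n-1, n-1).
= C(10+4-1, 4-1) = C(13, 3)
= 286

286


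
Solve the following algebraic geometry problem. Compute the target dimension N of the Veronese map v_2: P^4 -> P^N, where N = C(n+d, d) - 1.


The Veronese embedding v_d: P^n -> P^N maps each point to all
degree-d monomials in n+1 homogeneous coordinates.
N = C(n+d, d) - 1
N = C(4+2, 2) - 1
N = C(6, 2) - 1
C(6, 2) = 15
N = 15 - 1 = 14

14


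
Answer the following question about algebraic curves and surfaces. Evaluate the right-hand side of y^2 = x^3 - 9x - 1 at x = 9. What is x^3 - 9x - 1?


Compute x^3 - 9x - 1 at x = 9:
x^3 = 9^3 = 729
(-9)*x = (-9)*9 = -81
Sum: 729 - 81 - 1 = 647

647


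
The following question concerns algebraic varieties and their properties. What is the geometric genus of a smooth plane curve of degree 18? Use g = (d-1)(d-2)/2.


Using the genus formula for smooth plane curves:
g = (d-1)(d-2)/2
g = (18-1)(18-2)/2
g = 17*16/2
g = 272/2 = 136

136


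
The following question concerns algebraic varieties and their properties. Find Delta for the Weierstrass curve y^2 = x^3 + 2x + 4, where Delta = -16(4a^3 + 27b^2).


Compute each component:
4a^3 = 4*2^3 = 4*8 = 32
27b^2 = 27*4^2 = 27*16 = 432
4a^3 + 27b^2 = 32 + 432 = 464
Delta = -16*464 = -7424

-7424


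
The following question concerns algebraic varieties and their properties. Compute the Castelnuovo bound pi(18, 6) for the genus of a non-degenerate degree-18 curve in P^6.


Castelnuovo's bound: write d - 1 = m(r-1) + epsilon with 0 <= epsilon < r-1.
d - 1 = 18 - 1 = 17
r - 1 = 6 - 1 = 5
17 = 3*5 + 2, so m = 3, epsilon = 2
pi(d, r) = m(m-1)(r-1)/2 + m*epsilon
= 3*2*5/2 + 3*2
= 30/2 + 6
= 15 + 6 = 21

21


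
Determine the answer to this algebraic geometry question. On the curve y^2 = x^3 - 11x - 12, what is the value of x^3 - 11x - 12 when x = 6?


Compute x^3 - 11x - 12 at x = 6:
x^3 = 6^3 = 216
(-11)*x = (-11)*6 = -66
Sum: 216 - 66 - 12 = 138

138


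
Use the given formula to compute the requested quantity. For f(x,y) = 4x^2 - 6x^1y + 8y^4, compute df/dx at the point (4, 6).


df/dx = 2*4*x^1 + 1*(-6)*x^0*y
At (4,6): 2*4*4^1 + 1*(-6)*4^0*6
= 32 - 36
= -4

-4


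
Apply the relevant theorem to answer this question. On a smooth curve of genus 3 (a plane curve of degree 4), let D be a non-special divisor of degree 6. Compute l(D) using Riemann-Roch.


First, compute the genus of a smooth plane curve of degree 4:
g = (d-1)(d-2)/2 = (4-1)(4-2)/2 = 3
For a non-special divisor D (i.e., h^1(D) = 0), Riemann-Roch gives:
l(D) = deg(D) - g + 1
Since deg(D) = 6 >= 2g - 1 = 5, D is non-special.
l(D) = 6 - 3 + 1 = 4

4


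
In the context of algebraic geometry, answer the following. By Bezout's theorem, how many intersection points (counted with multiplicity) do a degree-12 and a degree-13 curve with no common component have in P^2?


Bezout's theorem states the intersection count equals the product of degrees.
Intersection count = 12 * 13 = 156

156


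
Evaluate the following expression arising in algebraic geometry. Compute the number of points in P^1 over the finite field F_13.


P^1(F_13) has (q^(n+1) - 1)/(q - 1) points.
= 13^1 + 13^0
= 13 + 1
= 14

14


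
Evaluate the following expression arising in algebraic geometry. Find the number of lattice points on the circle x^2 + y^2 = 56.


Systematically check integer values of x where x^2 <= 56.
For each valid x, check if 56 - x^2 is a perfect square.
Total integer solutions found: 0

0


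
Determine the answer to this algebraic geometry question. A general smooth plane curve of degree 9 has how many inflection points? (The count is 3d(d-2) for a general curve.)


For a general smooth plane curve C of degree d, the inflection points are
the intersection of C with its Hessian curve, which has degree 3(d-2).
By Bezout, the total intersection number is d * 3(d-2) = 9 * 21 = 189.
For a general curve every flex is ordinary, so each contributes
multiplicity 1 to C·Hess(C), and the number of distinct inflection
points is 3d(d-2).
Inflection points = 3*9*(9-2) = 3*9*7 = 189

189


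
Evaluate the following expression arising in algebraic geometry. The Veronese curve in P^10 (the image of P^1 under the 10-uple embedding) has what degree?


The rational normal curve in P^10 is the image of P^1 under the 10-uple Veronese.
A general hyperplane in P^10 pulls back to a degree-10 form on P^1, which has 10 zeros,
so the curve meets a general hyperplane in 10 points. Degree = 10.

10


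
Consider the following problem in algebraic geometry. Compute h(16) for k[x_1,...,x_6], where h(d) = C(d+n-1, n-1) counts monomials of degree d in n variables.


The Hilbert function for the polynomial ring in 6 variables is:
h(d) = C(d+n-1, n-1)
h(16) = C(16+6-1, 6-1) = C(21, 5)
= 21! / (5! * 16!)
= 20349

20349


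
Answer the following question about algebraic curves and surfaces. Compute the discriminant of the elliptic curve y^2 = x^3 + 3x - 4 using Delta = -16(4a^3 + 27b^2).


Compute each component:
4a^3 = 4*3^3 = 4*27 = 108
27b^2 = 27*(-4)^2 = 27*16 = 432
4a^3 + 27b^2 = 108 + 432 = 540
Delta = -16*540 = -8640

-8640


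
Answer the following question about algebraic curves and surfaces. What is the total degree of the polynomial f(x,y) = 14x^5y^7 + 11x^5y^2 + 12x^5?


Examine each term for its total degree (sum of exponents).
  Term '14x^5y^7' has total degree 5+7 = 12.
  Term '11x^5y^2' has total degree 5+2 = 7.
  Term '12x^5' has total degree 5+0 = 5.
The maximum total degree among all terms is 12.

12


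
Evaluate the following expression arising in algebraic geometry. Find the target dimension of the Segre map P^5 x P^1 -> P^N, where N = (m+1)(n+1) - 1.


The Segre embedding maps P^m x P^n into P^N via
all products of coordinates from each factor.
N = (m+1)(n+1) - 1
N = (5+1)(1+1) - 1
N = 6*2 - 1
N = 12 - 1 = 11

11


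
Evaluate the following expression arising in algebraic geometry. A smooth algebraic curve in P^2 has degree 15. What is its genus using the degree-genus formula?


Using the genus formula for smooth plane curves:
g = (d-1)(d-2)/2
g = (15-1)(15-2)/2
g = 14*13/2
g = 182/2 = 91

91


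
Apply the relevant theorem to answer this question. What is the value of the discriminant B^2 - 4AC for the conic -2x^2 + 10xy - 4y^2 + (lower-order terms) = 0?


The discriminant of a conic Ax^2 + Bxy + Cy^2 + ... = 0 is B^2 - 4AC.
B^2 = 10^2 = 100
4AC = 4*(-2)*(-4) = 32
Discriminant = 100 - 32 = 68

68


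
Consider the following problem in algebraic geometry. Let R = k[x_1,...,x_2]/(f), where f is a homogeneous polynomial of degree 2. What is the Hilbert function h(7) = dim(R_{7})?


For R = k[x_1,...,x_n]/(f) with f homogeneous of degree e:
The Hilbert series is (1 - t^e)/(1 - t)^n.
So h(d) = C(d+n-1, n-1) - C(d-e+n-1, n-1) for d >= e.
With n=2, e=2, d=7:
C(7+2-1, 2-1) = C(8, 1) = 8
C(7-2+2-1, 2-1) = C(6, 1) = 6
h(7) = 8 - 6 = 2

2


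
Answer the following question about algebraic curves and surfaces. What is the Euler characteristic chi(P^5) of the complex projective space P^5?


The complex projective space P^5 has one cell in each even real dimension 0, 2, ..., 10.
The cohomology groups are H^{2k}(P^5) = Z for k = 0,...,5, and 0 otherwise.
Euler characteristic = sum of Betti numbers = 1 per even-dimensional cohomology group.
chi(P^5) = 5 + 1 = 6

6


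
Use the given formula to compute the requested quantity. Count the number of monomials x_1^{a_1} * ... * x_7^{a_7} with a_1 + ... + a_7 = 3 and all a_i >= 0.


The number of degree-3 monomials in 7 variables is C(d+n-1, n-1).
= C(3+7-1, 7-1) = C(9, 6)
= 84

84


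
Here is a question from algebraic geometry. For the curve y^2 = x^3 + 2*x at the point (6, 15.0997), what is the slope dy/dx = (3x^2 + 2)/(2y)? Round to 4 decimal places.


Using implicit differentiation of y^2 = x^3 + 2*x:
2y * dy/dx = 3x^2 + 2
dy/dx = (3x^2 + 2)/(2y)
Numerator: 3*6^2 + 2 = 110
Denominator: 2*15.0997 = 30.1994
dy/dx = 110/30.1994 = 3.6425

3.6425


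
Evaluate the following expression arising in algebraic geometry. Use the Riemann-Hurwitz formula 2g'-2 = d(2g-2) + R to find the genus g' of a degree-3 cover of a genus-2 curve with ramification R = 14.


Riemann-Hurwitz formula: 2g' - 2 = d(2g - 2) + R
Given: d = 3, g = 2, R = 14
2g' - 2 = 3*(2*2 - 2) + 14
2g' - 2 = 3*2 + 14
2g' - 2 = 6 + 14 = 20
2g' = 22
g' = 11

11


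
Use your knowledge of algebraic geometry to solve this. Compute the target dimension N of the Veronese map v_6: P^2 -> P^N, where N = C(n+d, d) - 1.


The Veronese embedding v_d: P^n -> P^N maps each point to all
degree-d monomials in n+1 homogeneous coordinates.
N = C(n+d, d) - 1
N = C(2+6, 6) - 1
N = C(8, 6) - 1
C(8, 6) = 28
N = 28 - 1 = 27

27


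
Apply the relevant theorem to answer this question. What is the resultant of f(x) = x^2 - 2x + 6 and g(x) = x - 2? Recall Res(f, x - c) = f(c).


For Res(f, x - c), we evaluate f at x = c.
f(2) = 2^2 - 2*2 + 6
= 4 - 4 + 6
= 0 + 6 = 6
Res(f, g) = 6

6


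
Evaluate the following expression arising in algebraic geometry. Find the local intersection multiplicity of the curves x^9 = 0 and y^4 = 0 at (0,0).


The intersection multiplicity of V(x^a) and V(y^b) at the origin is:
I(O; V(x^9), V(y^4)) = dim_k(k[x,y]/(x^9, y^4))
A basis for k[x,y]/(x^9, y^4) is the set of monomials x^i * y^j
where 0 <= i < 9 and 0 <= j < 4.
The number of such monomials is 9 * 4 = 36

36


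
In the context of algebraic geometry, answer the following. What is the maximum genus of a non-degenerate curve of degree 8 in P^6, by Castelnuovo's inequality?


Castelnuovo's bound: write d - 1 = m(r-1) + epsilon with 0 <= epsilon < r-1.
d - 1 = 8 - 1 = 7
r - 1 = 6 - 1 = 5
7 = 1*5 + 2, so m = 1, epsilon = 2
pi(d, r) = m(m-1)(r-1)/2 + m*epsilon
= 1*0*5/2 + 1*2
= 0/2 + 2
= 0 + 2 = 2

2


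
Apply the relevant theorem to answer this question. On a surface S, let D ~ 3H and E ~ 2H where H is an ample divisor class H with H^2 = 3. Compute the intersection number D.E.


Using bilinearity of the intersection pairing on a surface S:
(aH).(bH) = ab * (H.H)
We have H^2 = 3.
D.E = (3H).(2H) = 3*2*3
= 6*3
= 18

18


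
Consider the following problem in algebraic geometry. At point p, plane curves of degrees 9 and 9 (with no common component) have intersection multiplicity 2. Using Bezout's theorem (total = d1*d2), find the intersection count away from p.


By Bezout's theorem, the total intersection number is d1 * d2.
Total = 9 * 9 = 81
Intersection multiplicity at p = 2
Remaining intersections = 81 - 2 = 79

79


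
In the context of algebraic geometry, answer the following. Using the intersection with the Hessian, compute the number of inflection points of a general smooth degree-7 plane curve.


For a general smooth plane curve C of degree d, the inflection points are
the intersection of C with its Hessian curve, which has degree 3(d-2).
By Bezout, the total intersection number is d * 3(d-2) = 7 * 15 = 105.
For a general curve every flex is ordinary, so each contributes
multiplicity 1 to C·Hess(C), and the number of distinct inflection
points is 3d(d-2).
Inflection points = 3*7*(7-2) = 3*7*5 = 105

105


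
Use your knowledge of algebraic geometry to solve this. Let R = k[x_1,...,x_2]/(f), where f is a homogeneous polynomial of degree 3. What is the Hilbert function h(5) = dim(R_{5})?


For R = k[x_1,...,x_n]/(f) with f homogeneous of degree e:
The Hilbert series is (1 - t^e)/(1 - t)^n.
So h(d) = C(d+n-1, n-1) - C(d-e+n-1, n-1) for d >= e.
With n=2, e=3, d=5:
C(5+2-1, 2-1) = C(6, 1) = 6
C(5-3+2-1, 2-1) = C(3, 1) = 3
h(5) = 6 - 3 = 3

3


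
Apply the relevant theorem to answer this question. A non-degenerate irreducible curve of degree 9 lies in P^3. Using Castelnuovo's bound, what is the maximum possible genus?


Castelnuovo's bound: write d - 1 = m(r-1) + epsilon with 0 <= epsilon < r-1.
d - 1 = 9 - 1 = 8
r - 1 = 3 - 1 = 2
8 = 4*2 + 0, so m = 4, epsilon = 0
pi(d, r) = m(m-1)(r-1)/2 + m*epsilon
= 4*3*2/2 + 4*0
= 24/2 + 0
= 12 + 0 = 12

12


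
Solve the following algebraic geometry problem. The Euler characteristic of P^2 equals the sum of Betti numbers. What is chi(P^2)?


The complex projective space P^2 has one cell in each even real dimension 0, 2, ..., 4.
The cohomology groups are H^{2k}(P^2) = Z for k = 0,...,2, and 0 otherwise.
Euler characteristic = sum of Betti numbers = 1 per even-dimensional cohomology group.
chi(P^2) = 2 + 1 = 3

3


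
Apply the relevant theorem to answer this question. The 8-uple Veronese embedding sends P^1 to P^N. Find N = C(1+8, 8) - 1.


The Veronese embedding v_d: P^n -> P^N maps each point to all
degree-d monomials in n+1 homogeneous coordinates.
N = C(n+d, d) - 1
N = C(1+8, 8) - 1
N = C(9, 8) - 1
C(9, 8) = 9
N = 9 - 1 = 8

8


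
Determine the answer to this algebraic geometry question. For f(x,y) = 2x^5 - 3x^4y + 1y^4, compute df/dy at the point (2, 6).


df/dy = (-3)*x^4 + 4*1*y^3
At (2,6): (-3)*2^4 + 4*1*6^3
= -48 + 864
= 816

816


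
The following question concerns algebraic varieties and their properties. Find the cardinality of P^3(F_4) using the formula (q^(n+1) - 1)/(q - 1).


P^3(F_4) has (q^(n+1) - 1)/(q - 1) points.
= 4^3 + 4^2 + 4^1 + 4^0
= 64 + 16 + 4 + 1
= 85

85


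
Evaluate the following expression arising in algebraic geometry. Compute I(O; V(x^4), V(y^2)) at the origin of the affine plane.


The intersection multiplicity of V(x^a) and V(y^b) at the origin is:
I(O; V(x^4), V(y^2)) = dim_k(k[x,y]/(x^4, y^2))
A basis for k[x,y]/(x^4, y^2) is the set of monomials x^i * y^j
where 0 <= i < 4 and 0 <= j < 2.
The number of such monomials is 4 * 2 = 8

8


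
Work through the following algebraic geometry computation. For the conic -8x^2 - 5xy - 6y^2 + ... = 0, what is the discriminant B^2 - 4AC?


The discriminant of a conic Ax^2 + Bxy + Cy^2 + ... = 0 is B^2 - 4AC.
B^2 = (-5)^2 = 25
4AC = 4*(-8)*(-6) = 192
Discriminant = 25 - 192 = -167

-167


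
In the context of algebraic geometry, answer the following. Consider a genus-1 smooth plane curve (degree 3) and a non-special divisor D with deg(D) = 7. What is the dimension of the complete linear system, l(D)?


First, compute the genus of a smooth plane curve of degree 3:
g = (d-1)(d-2)/2 = (3-1)(3-2)/2 = 1
For a non-special divisor D (i.e., h^1(D) = 0), Riemann-Roch gives:
l(D) = deg(D) - g + 1
Since deg(D) = 7 >= 2g - 1 = 1, D is non-special.
l(D) = 7 - 1 + 1 = 7

7


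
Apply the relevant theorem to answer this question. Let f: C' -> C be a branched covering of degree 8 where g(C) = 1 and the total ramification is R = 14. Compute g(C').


Riemann-Hurwitz formula: 2g' - 2 = d(2g - 2) + R
Given: d = 8, g = 1, R = 14
2g' - 2 = 8*(2*1 - 2) + 14
2g' - 2 = 8*0 + 14
2g' - 2 = 0 + 14 = 14
2g' = 16
g' = 8

8


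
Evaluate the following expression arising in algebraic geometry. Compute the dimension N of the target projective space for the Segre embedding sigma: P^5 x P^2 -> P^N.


The Segre embedding maps P^m x P^n into P^N via
all products of coordinates from each factor.
N = (m+1)(n+1) - 1
N = (5+1)(2+1) - 1
N = 6*3 - 1
N = 18 - 1 = 17

17


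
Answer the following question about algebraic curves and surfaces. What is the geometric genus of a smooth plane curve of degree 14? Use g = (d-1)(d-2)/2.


Using the genus formula for smooth plane curves:
g = (d-1)(d-2)/2
g = (14-1)(14-2)/2
g = 13*12/2
g = 156/2 = 78

78


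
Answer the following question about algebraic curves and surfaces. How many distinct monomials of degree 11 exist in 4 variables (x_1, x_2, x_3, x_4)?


The number of degree-11 monomials in 4 variables is C(d+n-1, n-1).
= C(11+4-1, 4-1) = C(14, 3)
= 364

364


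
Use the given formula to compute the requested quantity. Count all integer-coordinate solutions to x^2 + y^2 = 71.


Systematically check integer values of x where x^2 <= 71.
For each valid x, check if 71 - x^2 is a perfect square.
Total integer solutions found: 0

0


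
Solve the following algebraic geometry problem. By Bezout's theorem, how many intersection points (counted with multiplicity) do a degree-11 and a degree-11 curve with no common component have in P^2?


Bezout's theorem states the intersection count equals the product of degrees.
Intersection count = 11 * 11 = 121

121


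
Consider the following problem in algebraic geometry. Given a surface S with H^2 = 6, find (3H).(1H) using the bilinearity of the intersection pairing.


Using bilinearity of the intersection pairing on a surface S:
(aH).(bH) = ab * (H.H)
We have H^2 = 6.
D.E = (3H).(1H) = 3*1*6
= 3*6
= 18

18


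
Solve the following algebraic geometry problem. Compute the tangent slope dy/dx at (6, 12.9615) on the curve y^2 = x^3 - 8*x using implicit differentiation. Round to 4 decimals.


Using implicit differentiation of y^2 = x^3 - 8*x:
2y * dy/dx = 3x^2 - 8
dy/dx = (3x^2 - 8)/(2y)
Numerator: 3*6^2 - 8 = 100
Denominator: 2*12.9615 = 25.923
dy/dx = 100/25.923 = 3.8576

3.8576


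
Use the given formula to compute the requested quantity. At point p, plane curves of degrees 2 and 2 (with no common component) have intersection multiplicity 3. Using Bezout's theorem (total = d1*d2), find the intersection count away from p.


By Bezout's theorem, the total intersection number is d1 * d2.
Total = 2 * 2 = 4
Intersection multiplicity at p = 3
Remaining intersections = 4 - 3 = 1

1


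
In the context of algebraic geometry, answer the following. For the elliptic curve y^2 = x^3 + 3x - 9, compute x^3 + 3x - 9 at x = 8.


Compute x^3 + 3x - 9 at x = 8:
x^3 = 8^3 = 512
3*x = 3*8 = 24
Sum: 512 + 24 - 9 = 527

527


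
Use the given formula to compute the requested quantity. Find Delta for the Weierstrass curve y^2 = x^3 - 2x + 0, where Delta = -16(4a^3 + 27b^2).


Compute each component:
4a^3 = 4*(-2)^3 = 4*(-8) = -32
27b^2 = 27*0^2 = 27*0 = 0
4a^3 + 27b^2 = -32 + 0 = -32
Delta = -16*(-32) = 512

512


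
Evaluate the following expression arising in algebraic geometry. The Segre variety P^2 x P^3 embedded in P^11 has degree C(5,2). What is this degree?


The degree of the Segre variety P^2 x P^3 is C(m+n, m).
= C(5, 2)
= 10

10


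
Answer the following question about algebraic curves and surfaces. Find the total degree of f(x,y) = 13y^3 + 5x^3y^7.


Examine each term for its total degree (sum of exponents).
  Term '13y^3' has total degree 0+3 = 3.
  Term '5x^3y^7' has total degree 3+7 = 10.
The maximum total degree among all terms is 10.

10


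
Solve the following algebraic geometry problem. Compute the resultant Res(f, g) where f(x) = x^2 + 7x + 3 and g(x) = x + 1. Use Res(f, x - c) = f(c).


For Res(f, x - c), we evaluate f at x = c.
f(-1) = (-1)^2 + 7*(-1) + 3
= 1 - 7 + 3
= -6 + 3 = -3
Res(f, g) = -3

-3


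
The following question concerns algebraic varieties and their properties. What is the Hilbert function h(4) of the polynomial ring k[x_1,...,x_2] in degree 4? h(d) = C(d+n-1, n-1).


The Hilbert function for the polynomial ring in 2 variables is:
h(d) = C(d+n-1, n-1)
h(4) = C(4+2-1, 2-1) = C(5, 1)
= 5! / (1! * 4!)
= 5

5


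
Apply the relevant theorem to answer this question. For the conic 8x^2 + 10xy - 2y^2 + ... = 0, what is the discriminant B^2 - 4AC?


The discriminant of a conic Ax^2 + Bxy + Cy^2 + ... = 0 is B^2 - 4AC.
B^2 = 10^2 = 100
4AC = 4*8*(-2) = -64
Discriminant = 100 + 64 = 164

164


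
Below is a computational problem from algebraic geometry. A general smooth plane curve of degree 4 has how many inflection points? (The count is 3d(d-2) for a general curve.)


For a general smooth plane curve C of degree d, the inflection points are
the intersection of C with its Hessian curve, which has degree 3(d-2).
By Bezout, the total intersection number is d * 3(d-2) = 4 * 6 = 24.
For a general curve every flex is ordinary, so each contributes
multiplicity 1 to C·Hess(C), and the number of distinct inflection
points is 3d(d-2).
Inflection points = 3*4*(4-2) = 3*4*2 = 24

24


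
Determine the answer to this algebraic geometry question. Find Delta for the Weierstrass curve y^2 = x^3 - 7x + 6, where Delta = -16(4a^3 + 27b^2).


Compute each component:
4a^3 = 4*(-7)^3 = 4*(-343) = -1372
27b^2 = 27*6^2 = 27*36 = 972
4a^3 + 27b^2 = -1372 + 972 = -400
Delta = -16*(-400) = 6400

6400


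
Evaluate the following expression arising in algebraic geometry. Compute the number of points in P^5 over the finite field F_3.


P^5(F_3) has (q^(n+1) - 1)/(q - 1) points.
= 3^5 + 3^4 + 3^3 + 3^2 + 3^1 + 3^0
= 243 + 81 + 27 + 9 + 3 + 1
= 364

364


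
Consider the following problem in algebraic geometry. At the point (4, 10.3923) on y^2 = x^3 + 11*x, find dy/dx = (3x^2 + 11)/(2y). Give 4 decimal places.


Using implicit differentiation of y^2 = x^3 + 11*x:
2y * dy/dx = 3x^2 + 11
dy/dx = (3x^2 + 11)/(2y)
Numerator: 3*4^2 + 11 = 59
Denominator: 2*10.3923 = 20.7846
dy/dx = 59/20.7846 = 2.8386

2.8386


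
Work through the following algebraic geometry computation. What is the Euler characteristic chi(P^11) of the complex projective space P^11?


The complex projective space P^11 has one cell in each even real dimension 0, 2, ..., 22.
The cohomology groups are H^{2k}(P^11) = Z for k = 0,...,11, and 0 otherwise.
Euler characteristic = sum of Betti numbers = 1 per even-dimensional cohomology group.
chi(P^11) = 11 + 1 = 12

12


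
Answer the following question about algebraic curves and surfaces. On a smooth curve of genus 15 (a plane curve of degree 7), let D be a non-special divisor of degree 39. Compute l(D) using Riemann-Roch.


First, compute the genus of a smooth plane curve of degree 7:
g = (d-1)(d-2)/2 = (7-1)(7-2)/2 = 15
For a non-special divisor D (i.e., h^1(D) = 0), Riemann-Roch gives:
l(D) = deg(D) - g + 1
Since deg(D) = 39 >= 2g - 1 = 29, D is non-special.
l(D) = 39 - 15 + 1 = 25

25


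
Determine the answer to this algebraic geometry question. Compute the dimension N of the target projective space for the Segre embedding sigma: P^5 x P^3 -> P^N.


The Segre embedding maps P^m x P^n into P^N via
all products of coordinates from each factor.
N = (m+1)(n+1) - 1
N = (5+1)(3+1) - 1
N = 6*4 - 1
N = 24 - 1 = 23

23


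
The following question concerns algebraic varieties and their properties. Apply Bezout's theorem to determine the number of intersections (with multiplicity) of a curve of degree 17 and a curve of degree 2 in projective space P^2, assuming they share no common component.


Bezout's theorem states the intersection count equals the product of degrees.
Intersection count = 17 * 2 = 34

34


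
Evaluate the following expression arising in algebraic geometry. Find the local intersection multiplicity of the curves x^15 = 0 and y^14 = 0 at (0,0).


The intersection multiplicity of V(x^a) and V(y^b) at the origin is:
I(O; V(x^15), V(y^14)) = dim_k(k[x,y]/(x^15, y^14))
A basis for k[x,y]/(x^15, y^14) is the set of monomials x^i * y^j
where 0 <= i < 15 and 0 <= j < 14.
The number of such monomials is 15 * 14 = 210

210


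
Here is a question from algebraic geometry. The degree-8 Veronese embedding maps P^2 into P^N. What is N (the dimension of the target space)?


The Veronese embedding v_d: P^n -> P^N maps each point to all
degree-d monomials in n+1 homogeneous coordinates.
N = C(n+d, d) - 1
N = C(2+8, 8) - 1
N = C(10, 8) - 1
C(10, 8) = 45
N = 45 - 1 = 44

44


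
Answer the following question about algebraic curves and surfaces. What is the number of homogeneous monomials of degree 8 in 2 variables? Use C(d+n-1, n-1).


The number of degree-8 monomials in 2 variables is C(d+n-1, n-1).
= C(8+2-1, 2-1) = C(9, 1)
= 9

9
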